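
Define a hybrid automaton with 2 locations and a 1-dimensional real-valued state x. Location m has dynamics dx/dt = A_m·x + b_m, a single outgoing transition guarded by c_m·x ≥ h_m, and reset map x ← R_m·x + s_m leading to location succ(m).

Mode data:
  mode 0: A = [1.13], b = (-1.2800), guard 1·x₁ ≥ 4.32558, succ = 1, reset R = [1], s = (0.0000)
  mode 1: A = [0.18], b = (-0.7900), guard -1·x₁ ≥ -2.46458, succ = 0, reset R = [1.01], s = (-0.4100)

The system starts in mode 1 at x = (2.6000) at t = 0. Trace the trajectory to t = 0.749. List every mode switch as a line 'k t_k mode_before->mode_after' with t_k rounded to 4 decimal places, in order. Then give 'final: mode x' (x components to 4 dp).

Mode 1: guard c·x = -2.4646 hit at Δt = 0.4054 (t = 0.4054), x⁻ = (2.4646) → reset → x⁺ = (2.0792), jump to mode 0
Mode 0: flow for 0.3436 to horizon, guard not reached → x = (2.5283)

1 0.4054 1->0
final: 0 2.5283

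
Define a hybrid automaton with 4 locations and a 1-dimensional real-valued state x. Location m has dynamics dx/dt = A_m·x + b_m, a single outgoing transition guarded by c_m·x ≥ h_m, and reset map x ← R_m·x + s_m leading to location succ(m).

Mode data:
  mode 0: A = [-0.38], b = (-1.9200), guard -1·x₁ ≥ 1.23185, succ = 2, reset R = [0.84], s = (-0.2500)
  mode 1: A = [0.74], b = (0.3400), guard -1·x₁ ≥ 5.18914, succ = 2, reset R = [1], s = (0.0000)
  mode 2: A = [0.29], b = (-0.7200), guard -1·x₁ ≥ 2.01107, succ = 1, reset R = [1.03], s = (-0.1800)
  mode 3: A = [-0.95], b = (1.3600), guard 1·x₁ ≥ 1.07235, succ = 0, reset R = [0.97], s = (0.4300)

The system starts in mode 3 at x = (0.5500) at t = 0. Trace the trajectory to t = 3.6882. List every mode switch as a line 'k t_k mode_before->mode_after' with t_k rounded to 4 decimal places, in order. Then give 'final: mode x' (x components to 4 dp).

Mode 3: guard c·x = 1.0723 hit at Δt = 0.9450 (t = 0.9450), x⁻ = (1.0723) → reset → x⁺ = (1.4702), jump to mode 0
Mode 0: guard c·x = 1.2318 hit at Δt = 1.4075 (t = 2.3525), x⁻ = (-1.2319) → reset → x⁺ = (-1.2848), jump to mode 2
Mode 2: guard c·x = 2.0111 hit at Δt = 0.6079 (t = 2.9604), x⁻ = (-2.0111) → reset → x⁺ = (-2.2514), jump to mode 1
Mode 1: flow for 0.7278 to horizon, guard not reached → x = (-3.5301)

1 0.9450 3->0
2 2.3525 0->2
3 2.9604 2->1
final: 1 -3.5301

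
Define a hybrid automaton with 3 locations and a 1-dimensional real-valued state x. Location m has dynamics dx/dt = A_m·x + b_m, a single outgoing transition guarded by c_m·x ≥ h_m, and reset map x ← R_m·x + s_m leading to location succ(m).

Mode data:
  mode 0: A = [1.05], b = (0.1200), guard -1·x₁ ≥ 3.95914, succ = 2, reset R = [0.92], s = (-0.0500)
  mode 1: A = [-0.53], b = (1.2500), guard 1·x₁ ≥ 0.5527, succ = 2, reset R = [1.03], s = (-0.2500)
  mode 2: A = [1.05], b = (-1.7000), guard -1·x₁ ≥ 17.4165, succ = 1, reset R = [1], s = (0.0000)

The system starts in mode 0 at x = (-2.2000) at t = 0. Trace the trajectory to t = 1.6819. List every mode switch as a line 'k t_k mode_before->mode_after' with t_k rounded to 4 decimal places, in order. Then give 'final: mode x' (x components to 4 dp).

1 0.5825 0->2
final: 2 -15.2290

Mode 0: guard c·x = 3.9591 hit at Δt = 0.5825 (t = 0.5825), x⁻ = (-3.9591) → reset → x⁺ = (-3.6924), jump to mode 2
Mode 2: flow for 1.0994 to horizon, guard not reached → x = (-15.2290)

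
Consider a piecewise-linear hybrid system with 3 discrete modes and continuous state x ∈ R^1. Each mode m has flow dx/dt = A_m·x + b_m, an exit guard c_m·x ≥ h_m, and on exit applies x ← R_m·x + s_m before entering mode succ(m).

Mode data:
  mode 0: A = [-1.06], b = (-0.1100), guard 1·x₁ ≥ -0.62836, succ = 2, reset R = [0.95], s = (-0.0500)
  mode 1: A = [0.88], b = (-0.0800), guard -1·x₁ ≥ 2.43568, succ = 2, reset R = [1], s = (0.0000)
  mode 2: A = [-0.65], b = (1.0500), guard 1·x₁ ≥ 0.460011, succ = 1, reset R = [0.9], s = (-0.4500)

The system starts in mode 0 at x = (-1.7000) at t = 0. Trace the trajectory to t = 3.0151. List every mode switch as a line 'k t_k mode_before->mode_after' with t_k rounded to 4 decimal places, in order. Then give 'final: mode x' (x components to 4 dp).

1 1.0498 0->2
2 2.0836 2->1
final: 1 -0.1971

Mode 0: guard c·x = -0.6284 hit at Δt = 1.0498 (t = 1.0498), x⁻ = (-0.6284) → reset → x⁺ = (-0.6469), jump to mode 2
Mode 2: guard c·x = 0.4600 hit at Δt = 1.0338 (t = 2.0836), x⁻ = (0.4600) → reset → x⁺ = (-0.0360), jump to mode 1
Mode 1: flow for 0.9315 to horizon, guard not reached → x = (-0.1971)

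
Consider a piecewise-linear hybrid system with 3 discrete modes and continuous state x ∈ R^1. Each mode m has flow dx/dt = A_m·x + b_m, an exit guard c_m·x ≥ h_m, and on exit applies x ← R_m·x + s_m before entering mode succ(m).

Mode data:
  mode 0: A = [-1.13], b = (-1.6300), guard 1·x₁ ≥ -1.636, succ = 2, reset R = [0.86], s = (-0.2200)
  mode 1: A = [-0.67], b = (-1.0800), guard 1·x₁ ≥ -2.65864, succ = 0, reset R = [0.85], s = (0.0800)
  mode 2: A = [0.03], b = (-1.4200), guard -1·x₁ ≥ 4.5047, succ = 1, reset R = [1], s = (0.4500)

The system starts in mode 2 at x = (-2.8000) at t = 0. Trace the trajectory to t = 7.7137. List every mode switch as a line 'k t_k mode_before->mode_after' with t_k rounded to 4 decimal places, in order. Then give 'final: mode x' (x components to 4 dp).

1 1.1146 2->1
2 2.3795 1->0
3 3.5633 0->2
4 5.4671 2->1
5 6.7320 1->0
final: 0 -1.6857

Mode 2: guard c·x = 4.5047 hit at Δt = 1.1146 (t = 1.1146), x⁻ = (-4.5047) → reset → x⁺ = (-4.0547), jump to mode 1
Mode 1: guard c·x = -2.6586 hit at Δt = 1.2649 (t = 2.3795), x⁻ = (-2.6586) → reset → x⁺ = (-2.1798), jump to mode 0
Mode 0: guard c·x = -1.6360 hit at Δt = 1.1838 (t = 3.5633), x⁻ = (-1.6360) → reset → x⁺ = (-1.6270), jump to mode 2
Mode 2: guard c·x = 4.5047 hit at Δt = 1.9038 (t = 5.4671), x⁻ = (-4.5047) → reset → x⁺ = (-4.0547), jump to mode 1
Mode 1: guard c·x = -2.6586 hit at Δt = 1.2649 (t = 6.7320), x⁻ = (-2.6586) → reset → x⁺ = (-2.1798), jump to mode 0
Mode 0: flow for 0.9817 to horizon, guard not reached → x = (-1.6857)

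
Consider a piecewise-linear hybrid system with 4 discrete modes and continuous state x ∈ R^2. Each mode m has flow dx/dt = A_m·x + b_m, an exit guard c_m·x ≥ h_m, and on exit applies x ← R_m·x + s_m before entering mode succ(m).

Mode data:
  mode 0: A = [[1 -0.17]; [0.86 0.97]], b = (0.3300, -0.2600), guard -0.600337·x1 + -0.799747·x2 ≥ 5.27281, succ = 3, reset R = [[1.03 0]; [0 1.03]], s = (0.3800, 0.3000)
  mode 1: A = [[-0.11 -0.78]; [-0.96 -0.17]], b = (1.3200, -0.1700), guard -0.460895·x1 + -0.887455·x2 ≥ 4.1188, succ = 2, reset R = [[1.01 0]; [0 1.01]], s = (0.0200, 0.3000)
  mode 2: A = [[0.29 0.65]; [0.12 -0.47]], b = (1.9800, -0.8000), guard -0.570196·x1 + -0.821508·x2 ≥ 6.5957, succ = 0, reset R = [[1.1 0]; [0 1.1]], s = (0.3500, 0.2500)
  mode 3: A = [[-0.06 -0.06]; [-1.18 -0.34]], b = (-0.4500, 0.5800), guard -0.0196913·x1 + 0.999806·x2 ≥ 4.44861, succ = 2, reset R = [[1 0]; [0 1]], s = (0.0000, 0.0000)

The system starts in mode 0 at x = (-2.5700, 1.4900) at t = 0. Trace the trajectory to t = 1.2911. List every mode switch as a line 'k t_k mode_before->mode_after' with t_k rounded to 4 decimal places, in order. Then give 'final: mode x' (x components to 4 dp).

Mode 0: guard c·x = 5.2728 hit at Δt = 0.9497 (t = 0.9497), x⁻ = (-6.2673, -1.8885) → reset → x⁺ = (-6.0753, -1.6452), jump to mode 3
Mode 3: flow for 0.3414 to horizon, guard not reached → x = (-6.0986, 1.0356)

1 0.9497 0->3
final: 3 -6.0986 1.0356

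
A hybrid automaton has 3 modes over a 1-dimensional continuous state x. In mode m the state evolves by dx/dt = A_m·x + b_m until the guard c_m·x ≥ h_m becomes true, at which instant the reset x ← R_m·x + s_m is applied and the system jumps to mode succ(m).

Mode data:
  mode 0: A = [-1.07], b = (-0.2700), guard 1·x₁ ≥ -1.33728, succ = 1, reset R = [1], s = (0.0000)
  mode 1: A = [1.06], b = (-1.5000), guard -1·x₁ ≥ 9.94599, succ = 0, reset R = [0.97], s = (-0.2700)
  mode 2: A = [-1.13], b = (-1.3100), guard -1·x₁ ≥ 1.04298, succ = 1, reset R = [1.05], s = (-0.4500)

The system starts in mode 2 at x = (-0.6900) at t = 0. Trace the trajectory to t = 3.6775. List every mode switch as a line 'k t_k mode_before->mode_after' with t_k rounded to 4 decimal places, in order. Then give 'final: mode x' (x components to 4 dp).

Mode 2: guard c·x = 1.0430 hit at Δt = 1.2345 (t = 1.2345), x⁻ = (-1.0430) → reset → x⁺ = (-1.5451), jump to mode 1
Mode 1: guard c·x = 9.9460 hit at Δt = 1.2688 (t = 2.5033), x⁻ = (-9.9460) → reset → x⁺ = (-9.9176), jump to mode 0
Mode 0: flow for 1.1742 to horizon, guard not reached → x = (-3.0037)

1 1.2345 2->1
2 2.5033 1->0
final: 0 -3.0037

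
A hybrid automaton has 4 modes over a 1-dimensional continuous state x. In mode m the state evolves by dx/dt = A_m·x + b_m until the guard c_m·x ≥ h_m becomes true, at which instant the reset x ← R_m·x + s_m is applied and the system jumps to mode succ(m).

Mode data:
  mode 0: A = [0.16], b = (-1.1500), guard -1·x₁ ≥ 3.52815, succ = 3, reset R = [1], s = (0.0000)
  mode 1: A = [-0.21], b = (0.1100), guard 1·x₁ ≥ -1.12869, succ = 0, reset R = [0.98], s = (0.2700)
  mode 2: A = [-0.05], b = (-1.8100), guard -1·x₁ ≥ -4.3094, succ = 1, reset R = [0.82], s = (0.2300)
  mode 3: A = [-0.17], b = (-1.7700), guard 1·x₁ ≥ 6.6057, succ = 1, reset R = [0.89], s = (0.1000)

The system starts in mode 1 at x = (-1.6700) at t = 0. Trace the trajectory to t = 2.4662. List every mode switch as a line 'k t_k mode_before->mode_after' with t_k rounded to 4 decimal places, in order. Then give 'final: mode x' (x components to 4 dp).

1 1.3493 1->0
final: 0 -2.4061

Mode 1: guard c·x = -1.1287 hit at Δt = 1.3493 (t = 1.3493), x⁻ = (-1.1287) → reset → x⁺ = (-0.8361), jump to mode 0
Mode 0: flow for 1.1169 to horizon, guard not reached → x = (-2.4061)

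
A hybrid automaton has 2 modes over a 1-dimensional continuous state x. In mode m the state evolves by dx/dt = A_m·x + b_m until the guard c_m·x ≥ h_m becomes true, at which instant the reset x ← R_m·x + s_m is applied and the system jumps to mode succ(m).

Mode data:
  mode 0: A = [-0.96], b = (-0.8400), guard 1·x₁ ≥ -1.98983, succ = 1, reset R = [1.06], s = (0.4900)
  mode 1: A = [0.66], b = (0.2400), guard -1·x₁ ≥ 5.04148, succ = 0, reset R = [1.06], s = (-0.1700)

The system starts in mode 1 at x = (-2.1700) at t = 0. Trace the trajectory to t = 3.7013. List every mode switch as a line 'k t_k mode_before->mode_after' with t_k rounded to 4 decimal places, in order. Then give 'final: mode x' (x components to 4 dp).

1 1.4417 1->0
2 2.9269 0->1
final: 1 -2.4569

Mode 1: guard c·x = 5.0415 hit at Δt = 1.4417 (t = 1.4417), x⁻ = (-5.0415) → reset → x⁺ = (-5.5140), jump to mode 0
Mode 0: guard c·x = -1.9898 hit at Δt = 1.4852 (t = 2.9269), x⁻ = (-1.9898) → reset → x⁺ = (-1.6192), jump to mode 1
Mode 1: flow for 0.7744 to horizon, guard not reached → x = (-2.4569)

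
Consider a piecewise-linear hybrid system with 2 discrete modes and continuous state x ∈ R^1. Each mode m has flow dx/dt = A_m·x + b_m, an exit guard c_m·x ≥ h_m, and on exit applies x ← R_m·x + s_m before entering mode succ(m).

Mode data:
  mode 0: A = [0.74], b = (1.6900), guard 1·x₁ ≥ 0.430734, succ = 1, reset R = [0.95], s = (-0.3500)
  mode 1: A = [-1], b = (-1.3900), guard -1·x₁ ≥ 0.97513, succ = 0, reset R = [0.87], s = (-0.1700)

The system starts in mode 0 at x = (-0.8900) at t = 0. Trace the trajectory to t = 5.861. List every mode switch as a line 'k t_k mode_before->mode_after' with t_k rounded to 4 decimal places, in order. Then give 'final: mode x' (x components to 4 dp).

1 0.9008 0->1
2 2.1516 1->0
3 3.1830 0->1
4 4.4338 1->0
5 5.4651 0->1
final: 1 -0.4146

Mode 0: guard c·x = 0.4307 hit at Δt = 0.9008 (t = 0.9008), x⁻ = (0.4307) → reset → x⁺ = (0.0592), jump to mode 1
Mode 1: guard c·x = 0.9751 hit at Δt = 1.2508 (t = 2.1516), x⁻ = (-0.9751) → reset → x⁺ = (-1.0184), jump to mode 0
Mode 0: guard c·x = 0.4307 hit at Δt = 1.0314 (t = 3.1830), x⁻ = (0.4307) → reset → x⁺ = (0.0592), jump to mode 1
Mode 1: guard c·x = 0.9751 hit at Δt = 1.2508 (t = 4.4338), x⁻ = (-0.9751) → reset → x⁺ = (-1.0184), jump to mode 0
Mode 0: guard c·x = 0.4307 hit at Δt = 1.0314 (t = 5.4651), x⁻ = (0.4307) → reset → x⁺ = (0.0592), jump to mode 1
Mode 1: flow for 0.3959 to horizon, guard not reached → x = (-0.4146)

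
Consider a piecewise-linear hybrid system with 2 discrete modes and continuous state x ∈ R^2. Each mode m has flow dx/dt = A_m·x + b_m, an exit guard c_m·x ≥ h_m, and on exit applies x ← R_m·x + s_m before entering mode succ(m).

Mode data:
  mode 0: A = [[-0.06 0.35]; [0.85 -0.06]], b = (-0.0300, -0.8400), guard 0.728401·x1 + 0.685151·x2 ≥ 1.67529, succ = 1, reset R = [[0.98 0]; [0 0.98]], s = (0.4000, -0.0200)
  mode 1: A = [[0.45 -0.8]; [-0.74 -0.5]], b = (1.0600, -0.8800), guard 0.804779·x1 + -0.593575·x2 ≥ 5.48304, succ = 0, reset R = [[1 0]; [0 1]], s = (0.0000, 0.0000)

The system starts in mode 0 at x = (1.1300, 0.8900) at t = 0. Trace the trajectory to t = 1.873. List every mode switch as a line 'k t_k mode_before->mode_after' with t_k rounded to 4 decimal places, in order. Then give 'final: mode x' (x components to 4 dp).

1 0.9066 0->1
final: 1 4.1085 -1.6282

Mode 0: guard c·x = 1.6753 hit at Δt = 0.9066 (t = 0.9066), x⁻ = (1.3357, 1.0251) → reset → x⁺ = (1.7090, 0.9846), jump to mode 1
Mode 1: flow for 0.9664 to horizon, guard not reached → x = (4.1085, -1.6282)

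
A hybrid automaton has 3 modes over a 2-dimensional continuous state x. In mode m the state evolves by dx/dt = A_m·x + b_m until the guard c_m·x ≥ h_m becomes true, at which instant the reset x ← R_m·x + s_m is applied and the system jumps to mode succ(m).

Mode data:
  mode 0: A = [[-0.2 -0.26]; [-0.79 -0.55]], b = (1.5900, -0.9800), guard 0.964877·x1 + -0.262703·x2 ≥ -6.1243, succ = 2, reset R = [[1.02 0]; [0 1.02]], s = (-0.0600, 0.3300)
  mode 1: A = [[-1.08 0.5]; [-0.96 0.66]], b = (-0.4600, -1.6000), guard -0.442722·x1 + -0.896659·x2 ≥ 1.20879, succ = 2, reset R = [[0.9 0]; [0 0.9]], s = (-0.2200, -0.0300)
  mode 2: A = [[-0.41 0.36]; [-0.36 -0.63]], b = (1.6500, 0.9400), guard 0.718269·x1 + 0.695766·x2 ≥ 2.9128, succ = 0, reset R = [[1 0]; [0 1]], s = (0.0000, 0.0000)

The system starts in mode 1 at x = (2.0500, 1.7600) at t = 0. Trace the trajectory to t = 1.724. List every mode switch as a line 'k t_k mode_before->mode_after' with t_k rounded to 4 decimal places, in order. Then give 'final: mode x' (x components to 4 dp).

1 1.2860 1->2
final: 2 0.4443 -0.6557

Mode 1: guard c·x = 1.2088 hit at Δt = 1.2860 (t = 1.2860), x⁻ = (0.1376, -1.4161) → reset → x⁺ = (-0.0961, -1.3045), jump to mode 2
Mode 2: flow for 0.4380 to horizon, guard not reached → x = (0.4443, -0.6557)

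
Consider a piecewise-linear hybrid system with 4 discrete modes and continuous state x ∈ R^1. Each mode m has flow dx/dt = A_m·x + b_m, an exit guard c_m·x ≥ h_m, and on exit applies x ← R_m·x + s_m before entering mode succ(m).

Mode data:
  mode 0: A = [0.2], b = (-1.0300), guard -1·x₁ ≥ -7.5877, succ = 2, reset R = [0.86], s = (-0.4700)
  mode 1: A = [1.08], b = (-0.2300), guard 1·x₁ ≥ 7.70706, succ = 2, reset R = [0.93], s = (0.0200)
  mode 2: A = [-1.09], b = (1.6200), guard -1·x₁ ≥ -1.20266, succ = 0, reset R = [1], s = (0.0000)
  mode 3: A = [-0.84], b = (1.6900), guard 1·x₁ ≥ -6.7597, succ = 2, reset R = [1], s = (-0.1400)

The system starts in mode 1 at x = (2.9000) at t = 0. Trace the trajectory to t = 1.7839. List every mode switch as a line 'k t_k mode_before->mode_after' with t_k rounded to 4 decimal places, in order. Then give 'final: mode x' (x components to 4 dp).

1 0.9497 1->2
final: 2 3.7828

Mode 1: guard c·x = 7.7071 hit at Δt = 0.9497 (t = 0.9497), x⁻ = (7.7071) → reset → x⁺ = (7.1876), jump to mode 2
Mode 2: flow for 0.8342 to horizon, guard not reached → x = (3.7828)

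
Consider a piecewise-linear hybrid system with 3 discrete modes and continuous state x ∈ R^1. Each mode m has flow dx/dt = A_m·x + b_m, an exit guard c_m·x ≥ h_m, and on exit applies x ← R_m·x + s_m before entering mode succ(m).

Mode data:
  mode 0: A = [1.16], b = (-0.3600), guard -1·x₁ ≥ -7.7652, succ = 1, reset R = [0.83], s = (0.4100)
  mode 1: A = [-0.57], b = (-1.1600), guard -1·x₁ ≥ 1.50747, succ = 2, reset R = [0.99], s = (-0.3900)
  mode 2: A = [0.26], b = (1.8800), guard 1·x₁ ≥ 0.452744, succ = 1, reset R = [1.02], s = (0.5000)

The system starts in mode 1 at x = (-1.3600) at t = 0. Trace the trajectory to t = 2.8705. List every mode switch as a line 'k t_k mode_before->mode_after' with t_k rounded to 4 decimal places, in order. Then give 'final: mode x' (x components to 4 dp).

1 0.4324 1->2
2 1.8258 2->1
final: 1 -0.3829

Mode 1: guard c·x = 1.5075 hit at Δt = 0.4324 (t = 0.4324), x⁻ = (-1.5075) → reset → x⁺ = (-1.8824), jump to mode 2
Mode 2: guard c·x = 0.4527 hit at Δt = 1.3934 (t = 1.8258), x⁻ = (0.4527) → reset → x⁺ = (0.9618), jump to mode 1
Mode 1: flow for 1.0447 to horizon, guard not reached → x = (-0.3829)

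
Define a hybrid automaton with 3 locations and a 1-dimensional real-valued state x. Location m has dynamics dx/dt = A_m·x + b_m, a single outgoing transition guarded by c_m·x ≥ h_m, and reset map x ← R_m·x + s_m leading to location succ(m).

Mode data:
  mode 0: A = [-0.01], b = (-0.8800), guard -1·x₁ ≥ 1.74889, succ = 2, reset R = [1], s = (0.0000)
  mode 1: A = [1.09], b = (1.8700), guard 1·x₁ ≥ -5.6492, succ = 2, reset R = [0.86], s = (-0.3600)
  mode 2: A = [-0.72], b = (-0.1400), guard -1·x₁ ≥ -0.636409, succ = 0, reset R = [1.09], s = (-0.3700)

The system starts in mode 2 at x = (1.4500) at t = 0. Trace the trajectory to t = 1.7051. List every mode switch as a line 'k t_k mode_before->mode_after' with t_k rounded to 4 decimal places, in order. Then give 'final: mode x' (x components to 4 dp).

Mode 2: guard c·x = -0.6364 hit at Δt = 0.9482 (t = 0.9482), x⁻ = (0.6364) → reset → x⁺ = (0.3237), jump to mode 0
Mode 0: flow for 0.7569 to horizon, guard not reached → x = (-0.3423)

1 0.9482 2->0
final: 0 -0.3423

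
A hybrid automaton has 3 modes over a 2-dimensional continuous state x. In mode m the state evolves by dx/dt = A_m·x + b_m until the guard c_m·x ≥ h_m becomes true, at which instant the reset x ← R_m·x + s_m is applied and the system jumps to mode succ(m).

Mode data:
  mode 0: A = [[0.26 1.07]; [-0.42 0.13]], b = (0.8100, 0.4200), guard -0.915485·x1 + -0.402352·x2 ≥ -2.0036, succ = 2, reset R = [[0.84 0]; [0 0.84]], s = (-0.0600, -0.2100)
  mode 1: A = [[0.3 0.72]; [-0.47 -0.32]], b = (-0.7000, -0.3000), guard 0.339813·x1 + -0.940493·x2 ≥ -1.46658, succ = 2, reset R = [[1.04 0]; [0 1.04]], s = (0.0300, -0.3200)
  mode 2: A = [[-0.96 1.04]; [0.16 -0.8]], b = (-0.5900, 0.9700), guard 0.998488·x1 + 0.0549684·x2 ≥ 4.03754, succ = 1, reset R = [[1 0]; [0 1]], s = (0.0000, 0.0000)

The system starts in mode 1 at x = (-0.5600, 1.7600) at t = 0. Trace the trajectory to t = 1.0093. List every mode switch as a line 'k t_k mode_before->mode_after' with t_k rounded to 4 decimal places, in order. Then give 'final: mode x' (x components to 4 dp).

1 0.5748 1->2
final: 2 -0.0254 1.1631

Mode 1: guard c·x = -1.4666 hit at Δt = 0.5748 (t = 0.5748), x⁻ = (-0.3846, 1.4204) → reset → x⁺ = (-0.3700, 1.1572), jump to mode 2
Mode 2: flow for 0.4345 to horizon, guard not reached → x = (-0.0254, 1.1631)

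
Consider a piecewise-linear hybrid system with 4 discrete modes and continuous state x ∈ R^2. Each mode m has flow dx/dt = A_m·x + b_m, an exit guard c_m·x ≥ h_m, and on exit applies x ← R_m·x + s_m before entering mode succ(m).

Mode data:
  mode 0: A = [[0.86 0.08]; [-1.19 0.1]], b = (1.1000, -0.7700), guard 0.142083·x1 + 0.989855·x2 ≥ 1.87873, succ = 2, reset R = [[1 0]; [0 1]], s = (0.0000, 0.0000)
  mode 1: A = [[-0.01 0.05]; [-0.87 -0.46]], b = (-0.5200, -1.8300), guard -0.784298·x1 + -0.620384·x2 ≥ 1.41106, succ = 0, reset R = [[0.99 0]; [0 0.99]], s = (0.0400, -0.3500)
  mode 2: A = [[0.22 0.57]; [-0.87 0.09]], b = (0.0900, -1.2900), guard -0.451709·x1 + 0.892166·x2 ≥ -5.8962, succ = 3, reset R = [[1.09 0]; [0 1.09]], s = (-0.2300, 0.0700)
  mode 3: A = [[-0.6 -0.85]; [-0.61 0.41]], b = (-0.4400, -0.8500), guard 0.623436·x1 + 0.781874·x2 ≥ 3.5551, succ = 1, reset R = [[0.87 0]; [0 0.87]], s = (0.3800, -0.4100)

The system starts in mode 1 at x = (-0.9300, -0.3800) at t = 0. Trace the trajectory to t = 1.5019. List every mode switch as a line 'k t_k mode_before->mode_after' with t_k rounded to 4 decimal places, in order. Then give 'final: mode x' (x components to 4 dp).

1 0.5487 1->0
final: 0 -1.1385 -0.5631

Mode 1: guard c·x = 1.4111 hit at Δt = 0.5487 (t = 0.5487), x⁻ = (-1.2251, -0.7257) → reset → x⁺ = (-1.1729, -1.0684), jump to mode 0
Mode 0: flow for 0.9532 to horizon, guard not reached → x = (-1.1385, -0.5631)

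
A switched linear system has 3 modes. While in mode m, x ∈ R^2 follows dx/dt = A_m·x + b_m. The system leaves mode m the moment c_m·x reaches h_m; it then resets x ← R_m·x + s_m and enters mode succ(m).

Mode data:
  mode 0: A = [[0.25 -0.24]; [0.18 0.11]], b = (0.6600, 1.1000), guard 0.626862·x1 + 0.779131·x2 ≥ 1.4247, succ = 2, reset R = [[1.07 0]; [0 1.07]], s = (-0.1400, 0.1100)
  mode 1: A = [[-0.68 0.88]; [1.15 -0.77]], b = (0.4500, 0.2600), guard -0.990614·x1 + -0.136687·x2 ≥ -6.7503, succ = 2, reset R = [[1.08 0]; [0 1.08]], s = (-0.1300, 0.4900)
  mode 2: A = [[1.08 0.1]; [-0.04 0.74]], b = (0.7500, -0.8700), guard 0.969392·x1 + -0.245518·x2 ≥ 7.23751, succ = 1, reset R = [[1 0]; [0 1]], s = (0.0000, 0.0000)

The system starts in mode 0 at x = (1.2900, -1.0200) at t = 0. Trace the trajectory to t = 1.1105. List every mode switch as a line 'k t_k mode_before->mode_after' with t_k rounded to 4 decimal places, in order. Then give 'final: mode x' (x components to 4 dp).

1 0.7719 0->2
final: 2 3.5515 -0.1951

Mode 0: guard c·x = 1.4247 hit at Δt = 0.7719 (t = 0.7719), x⁻ = (2.2348, 0.0305) → reset → x⁺ = (2.2512, 0.1427), jump to mode 2
Mode 2: flow for 0.3386 to horizon, guard not reached → x = (3.5515, -0.1951)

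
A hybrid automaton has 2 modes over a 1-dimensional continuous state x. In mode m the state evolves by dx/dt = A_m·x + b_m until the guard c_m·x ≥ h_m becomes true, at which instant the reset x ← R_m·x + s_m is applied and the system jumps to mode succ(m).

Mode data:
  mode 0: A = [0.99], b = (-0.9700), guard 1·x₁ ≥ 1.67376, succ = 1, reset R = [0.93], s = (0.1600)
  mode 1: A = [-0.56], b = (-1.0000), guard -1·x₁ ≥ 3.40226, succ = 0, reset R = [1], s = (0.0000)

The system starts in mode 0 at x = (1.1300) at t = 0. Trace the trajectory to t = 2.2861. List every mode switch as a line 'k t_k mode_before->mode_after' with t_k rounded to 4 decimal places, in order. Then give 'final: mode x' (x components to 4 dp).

1 1.5459 0->1
final: 1 0.5281

Mode 0: guard c·x = 1.6738 hit at Δt = 1.5459 (t = 1.5459), x⁻ = (1.6738) → reset → x⁺ = (1.7166), jump to mode 1
Mode 1: flow for 0.7402 to horizon, guard not reached → x = (0.5281)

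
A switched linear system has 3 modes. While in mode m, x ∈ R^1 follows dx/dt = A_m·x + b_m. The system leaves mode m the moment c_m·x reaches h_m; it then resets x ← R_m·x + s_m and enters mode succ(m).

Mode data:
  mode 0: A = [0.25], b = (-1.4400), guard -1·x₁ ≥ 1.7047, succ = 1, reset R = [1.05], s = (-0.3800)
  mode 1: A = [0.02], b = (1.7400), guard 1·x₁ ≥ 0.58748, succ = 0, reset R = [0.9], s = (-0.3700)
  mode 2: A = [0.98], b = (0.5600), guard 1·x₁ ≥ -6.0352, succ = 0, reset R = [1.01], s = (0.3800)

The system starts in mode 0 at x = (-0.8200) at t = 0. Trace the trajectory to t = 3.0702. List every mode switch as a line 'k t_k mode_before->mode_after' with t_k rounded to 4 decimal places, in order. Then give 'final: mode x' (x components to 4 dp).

Mode 0: guard c·x = 1.7047 hit at Δt = 0.5046 (t = 0.5046), x⁻ = (-1.7047) → reset → x⁺ = (-2.1699), jump to mode 1
Mode 1: guard c·x = 0.5875 hit at Δt = 1.5994 (t = 2.1040), x⁻ = (0.5875) → reset → x⁺ = (0.1587), jump to mode 0
Mode 0: flow for 0.9662 to horizon, guard not reached → x = (-1.3716)

1 0.5046 0->1
2 2.1040 1->0
final: 0 -1.3716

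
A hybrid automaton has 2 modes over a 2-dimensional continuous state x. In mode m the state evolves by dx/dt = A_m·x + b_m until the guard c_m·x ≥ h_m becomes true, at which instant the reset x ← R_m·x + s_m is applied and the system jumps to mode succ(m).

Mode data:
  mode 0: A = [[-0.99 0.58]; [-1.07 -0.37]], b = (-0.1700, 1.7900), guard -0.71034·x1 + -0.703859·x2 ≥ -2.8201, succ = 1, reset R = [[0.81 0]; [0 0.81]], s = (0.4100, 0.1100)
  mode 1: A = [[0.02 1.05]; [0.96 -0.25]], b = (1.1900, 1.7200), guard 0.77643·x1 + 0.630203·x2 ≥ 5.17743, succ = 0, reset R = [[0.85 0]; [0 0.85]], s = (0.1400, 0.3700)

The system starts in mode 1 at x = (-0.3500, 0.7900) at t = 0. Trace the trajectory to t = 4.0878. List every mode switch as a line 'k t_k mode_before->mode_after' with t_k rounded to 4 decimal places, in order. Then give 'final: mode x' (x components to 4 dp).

1 1.2000 1->0
2 2.0477 0->1
3 2.5066 1->0
4 3.2406 0->1
5 3.6968 1->0
final: 0 2.8200 2.2009

Mode 1: guard c·x = 5.1774 hit at Δt = 1.2000 (t = 1.2000), x⁻ = (3.6065, 3.7721) → reset → x⁺ = (3.2056, 3.5763), jump to mode 0
Mode 0: guard c·x = -2.8201 hit at Δt = 0.8477 (t = 2.0477), x⁻ = (2.1133, 1.8739) → reset → x⁺ = (2.1217, 1.6279), jump to mode 1
Mode 1: guard c·x = 5.1774 hit at Δt = 0.4589 (t = 2.5066), x⁻ = (3.8888, 3.4243) → reset → x⁺ = (3.4455, 3.2807), jump to mode 0
Mode 0: guard c·x = -2.8201 hit at Δt = 0.7340 (t = 3.2406), x⁻ = (2.2710, 1.7147) → reset → x⁺ = (2.2495, 1.4989), jump to mode 1
Mode 1: guard c·x = 5.1774 hit at Δt = 0.4563 (t = 3.6968), x⁻ = (3.9576, 3.3396) → reset → x⁺ = (3.5040, 3.2086), jump to mode 0
Mode 0: flow for 0.3910 to horizon, guard not reached → x = (2.8200, 2.2009)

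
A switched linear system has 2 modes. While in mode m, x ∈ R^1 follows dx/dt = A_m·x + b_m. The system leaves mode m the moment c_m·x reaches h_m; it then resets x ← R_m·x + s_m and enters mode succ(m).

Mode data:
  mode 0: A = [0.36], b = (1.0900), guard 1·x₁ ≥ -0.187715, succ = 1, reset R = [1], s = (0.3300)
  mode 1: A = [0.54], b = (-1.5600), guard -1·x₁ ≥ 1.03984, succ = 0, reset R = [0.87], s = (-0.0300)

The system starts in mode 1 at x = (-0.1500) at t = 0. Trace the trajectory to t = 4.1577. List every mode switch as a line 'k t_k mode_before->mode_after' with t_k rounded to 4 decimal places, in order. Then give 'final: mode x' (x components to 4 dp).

1 0.4756 1->0
2 1.3233 0->1
3 1.9862 1->0
4 2.8339 0->1
5 3.4967 1->0
final: 0 -0.3724

Mode 1: guard c·x = 1.0398 hit at Δt = 0.4756 (t = 0.4756), x⁻ = (-1.0398) → reset → x⁺ = (-0.9347), jump to mode 0
Mode 0: guard c·x = -0.1877 hit at Δt = 0.8477 (t = 1.3233), x⁻ = (-0.1877) → reset → x⁺ = (0.1423), jump to mode 1
Mode 1: guard c·x = 1.0398 hit at Δt = 0.6629 (t = 1.9862), x⁻ = (-1.0398) → reset → x⁺ = (-0.9347), jump to mode 0
Mode 0: guard c·x = -0.1877 hit at Δt = 0.8477 (t = 2.8339), x⁻ = (-0.1877) → reset → x⁺ = (0.1423), jump to mode 1
Mode 1: guard c·x = 1.0398 hit at Δt = 0.6629 (t = 3.4967), x⁻ = (-1.0398) → reset → x⁺ = (-0.9347), jump to mode 0
Mode 0: flow for 0.6610 to horizon, guard not reached → x = (-0.3724)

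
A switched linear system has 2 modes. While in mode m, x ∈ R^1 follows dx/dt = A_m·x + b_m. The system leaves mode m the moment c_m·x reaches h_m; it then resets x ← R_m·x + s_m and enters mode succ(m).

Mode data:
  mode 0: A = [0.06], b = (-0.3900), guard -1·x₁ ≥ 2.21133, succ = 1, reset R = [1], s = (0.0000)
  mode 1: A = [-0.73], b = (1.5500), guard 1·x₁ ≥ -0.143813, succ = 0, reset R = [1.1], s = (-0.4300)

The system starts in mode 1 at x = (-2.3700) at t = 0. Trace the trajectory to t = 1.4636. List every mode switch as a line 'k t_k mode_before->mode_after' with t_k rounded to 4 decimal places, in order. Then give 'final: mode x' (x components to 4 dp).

1 0.9371 1->0
final: 0 -0.8157

Mode 1: guard c·x = -0.1438 hit at Δt = 0.9371 (t = 0.9371), x⁻ = (-0.1438) → reset → x⁺ = (-0.5882), jump to mode 0
Mode 0: flow for 0.5265 to horizon, guard not reached → x = (-0.8157)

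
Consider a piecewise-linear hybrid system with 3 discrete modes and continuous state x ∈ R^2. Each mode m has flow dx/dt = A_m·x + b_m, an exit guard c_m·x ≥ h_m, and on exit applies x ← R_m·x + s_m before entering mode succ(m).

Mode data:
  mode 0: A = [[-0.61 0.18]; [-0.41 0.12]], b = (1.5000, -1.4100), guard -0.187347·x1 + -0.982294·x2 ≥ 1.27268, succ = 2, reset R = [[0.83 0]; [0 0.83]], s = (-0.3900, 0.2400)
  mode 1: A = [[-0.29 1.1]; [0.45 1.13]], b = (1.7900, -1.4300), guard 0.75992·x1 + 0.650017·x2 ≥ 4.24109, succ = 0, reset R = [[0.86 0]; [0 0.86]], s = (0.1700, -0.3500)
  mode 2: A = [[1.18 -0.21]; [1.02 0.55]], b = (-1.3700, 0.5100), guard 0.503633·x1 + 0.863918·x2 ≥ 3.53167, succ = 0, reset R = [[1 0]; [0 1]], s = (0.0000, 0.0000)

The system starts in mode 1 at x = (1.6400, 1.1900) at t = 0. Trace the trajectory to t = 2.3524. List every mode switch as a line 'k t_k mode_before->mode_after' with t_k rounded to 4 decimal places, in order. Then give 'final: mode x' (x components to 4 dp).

1 0.7035 1->0
2 1.9907 0->2
final: 2 2.4167 -0.4761

Mode 1: guard c·x = 4.2411 hit at Δt = 0.7035 (t = 0.7035), x⁻ = (3.6214, 2.2909) → reset → x⁺ = (3.2844, 1.6202), jump to mode 0
Mode 0: guard c·x = 1.2727 hit at Δt = 1.2872 (t = 1.9907), x⁻ = (2.7865, -1.8271) → reset → x⁺ = (1.9228, -1.2765), jump to mode 2
Mode 2: flow for 0.3617 to horizon, guard not reached → x = (2.4167, -0.4761)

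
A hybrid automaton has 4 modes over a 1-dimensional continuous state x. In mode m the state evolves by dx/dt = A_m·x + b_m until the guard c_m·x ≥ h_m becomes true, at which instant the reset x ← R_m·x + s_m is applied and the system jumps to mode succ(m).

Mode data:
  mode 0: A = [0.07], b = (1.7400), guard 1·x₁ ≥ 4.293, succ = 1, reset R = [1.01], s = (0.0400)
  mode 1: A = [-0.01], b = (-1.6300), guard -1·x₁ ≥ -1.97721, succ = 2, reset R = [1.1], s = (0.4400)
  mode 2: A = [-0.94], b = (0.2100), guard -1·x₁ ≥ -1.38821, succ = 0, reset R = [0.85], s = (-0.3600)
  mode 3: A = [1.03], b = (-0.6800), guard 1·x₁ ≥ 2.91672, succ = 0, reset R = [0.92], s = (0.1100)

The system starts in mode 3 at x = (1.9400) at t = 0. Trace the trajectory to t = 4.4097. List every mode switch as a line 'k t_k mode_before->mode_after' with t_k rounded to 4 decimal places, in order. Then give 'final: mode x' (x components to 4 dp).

Mode 3: guard c·x = 2.9167 hit at Δt = 0.5506 (t = 0.5506), x⁻ = (2.9167) → reset → x⁺ = (2.7934), jump to mode 0
Mode 0: guard c·x = 4.2930 hit at Δt = 0.7545 (t = 1.3051), x⁻ = (4.2930) → reset → x⁺ = (4.3759), jump to mode 1
Mode 1: guard c·x = -1.9772 hit at Δt = 1.4435 (t = 2.7486), x⁻ = (1.9772) → reset → x⁺ = (2.6149), jump to mode 2
Mode 2: guard c·x = -1.3882 hit at Δt = 0.7653 (t = 3.5139), x⁻ = (1.3882) → reset → x⁺ = (0.8200), jump to mode 0
Mode 0: flow for 0.8958 to horizon, guard not reached → x = (2.4816)

1 0.5506 3->0
2 1.3051 0->1
3 2.7486 1->2
4 3.5139 2->0
final: 0 2.4816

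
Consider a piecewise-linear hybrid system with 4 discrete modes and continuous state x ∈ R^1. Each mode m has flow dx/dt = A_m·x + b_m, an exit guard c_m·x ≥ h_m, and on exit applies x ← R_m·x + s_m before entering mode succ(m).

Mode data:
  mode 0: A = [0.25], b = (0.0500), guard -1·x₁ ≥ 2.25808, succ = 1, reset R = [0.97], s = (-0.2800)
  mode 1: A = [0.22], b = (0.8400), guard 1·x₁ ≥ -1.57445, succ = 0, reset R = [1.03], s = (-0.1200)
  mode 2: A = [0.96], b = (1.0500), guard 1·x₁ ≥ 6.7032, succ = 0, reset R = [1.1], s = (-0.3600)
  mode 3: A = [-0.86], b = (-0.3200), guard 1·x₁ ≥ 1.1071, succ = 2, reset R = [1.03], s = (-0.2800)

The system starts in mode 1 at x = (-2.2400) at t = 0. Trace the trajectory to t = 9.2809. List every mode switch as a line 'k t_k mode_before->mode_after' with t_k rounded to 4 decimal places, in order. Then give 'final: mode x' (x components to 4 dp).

1 1.5994 1->0
2 2.7550 0->1
3 5.0715 1->0
4 6.2271 0->1
5 8.5436 1->0
final: 0 -2.0537

Mode 1: guard c·x = -1.5744 hit at Δt = 1.5994 (t = 1.5994), x⁻ = (-1.5745) → reset → x⁺ = (-1.7417), jump to mode 0
Mode 0: guard c·x = 2.2581 hit at Δt = 1.1556 (t = 2.7550), x⁻ = (-2.2581) → reset → x⁺ = (-2.4703), jump to mode 1
Mode 1: guard c·x = -1.5744 hit at Δt = 2.3165 (t = 5.0715), x⁻ = (-1.5745) → reset → x⁺ = (-1.7417), jump to mode 0
Mode 0: guard c·x = 2.2581 hit at Δt = 1.1556 (t = 6.2271), x⁻ = (-2.2581) → reset → x⁺ = (-2.4703), jump to mode 1
Mode 1: guard c·x = -1.5744 hit at Δt = 2.3165 (t = 8.5436), x⁻ = (-1.5745) → reset → x⁺ = (-1.7417), jump to mode 0
Mode 0: flow for 0.7373 to horizon, guard not reached → x = (-2.0537)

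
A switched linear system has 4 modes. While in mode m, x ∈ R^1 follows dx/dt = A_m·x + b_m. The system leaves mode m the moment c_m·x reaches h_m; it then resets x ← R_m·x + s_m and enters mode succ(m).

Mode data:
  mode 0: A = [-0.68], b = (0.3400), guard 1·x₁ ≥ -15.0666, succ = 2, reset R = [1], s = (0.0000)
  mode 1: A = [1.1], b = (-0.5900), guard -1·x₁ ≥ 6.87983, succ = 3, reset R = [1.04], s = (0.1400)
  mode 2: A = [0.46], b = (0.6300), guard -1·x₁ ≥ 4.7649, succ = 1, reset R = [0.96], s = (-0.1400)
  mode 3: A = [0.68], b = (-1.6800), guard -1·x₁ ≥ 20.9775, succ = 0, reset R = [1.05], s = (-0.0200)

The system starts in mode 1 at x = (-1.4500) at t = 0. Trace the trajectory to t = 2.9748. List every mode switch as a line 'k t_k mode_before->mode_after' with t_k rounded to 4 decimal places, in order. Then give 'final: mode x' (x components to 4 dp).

1 1.1976 1->3
2 2.5285 3->0
final: 0 -16.1447

Mode 1: guard c·x = 6.8798 hit at Δt = 1.1976 (t = 1.1976), x⁻ = (-6.8798) → reset → x⁺ = (-7.0150), jump to mode 3
Mode 3: guard c·x = 20.9775 hit at Δt = 1.3309 (t = 2.5285), x⁻ = (-20.9775) → reset → x⁺ = (-22.0464), jump to mode 0
Mode 0: flow for 0.4463 to horizon, guard not reached → x = (-16.1447)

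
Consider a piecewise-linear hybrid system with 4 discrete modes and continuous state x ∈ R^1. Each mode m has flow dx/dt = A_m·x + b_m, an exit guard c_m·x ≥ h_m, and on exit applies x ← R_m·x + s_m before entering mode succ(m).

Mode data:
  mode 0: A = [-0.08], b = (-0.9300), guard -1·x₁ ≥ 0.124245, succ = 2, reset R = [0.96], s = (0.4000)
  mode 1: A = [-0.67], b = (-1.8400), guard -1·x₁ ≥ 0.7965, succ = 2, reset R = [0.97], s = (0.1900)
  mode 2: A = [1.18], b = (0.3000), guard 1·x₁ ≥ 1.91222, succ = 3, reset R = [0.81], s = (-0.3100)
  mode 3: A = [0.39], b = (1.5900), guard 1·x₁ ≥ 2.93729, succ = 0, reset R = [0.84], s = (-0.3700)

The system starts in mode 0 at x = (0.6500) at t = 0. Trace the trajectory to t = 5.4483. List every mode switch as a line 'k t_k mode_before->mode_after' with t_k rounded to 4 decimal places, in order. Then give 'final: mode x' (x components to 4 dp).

Mode 0: guard c·x = 0.1242 hit at Δt = 0.8144 (t = 0.8144), x⁻ = (-0.1242) → reset → x⁺ = (0.2807), jump to mode 2
Mode 2: guard c·x = 1.9122 hit at Δt = 1.1853 (t = 1.9997), x⁻ = (1.9122) → reset → x⁺ = (1.2389), jump to mode 3
Mode 3: guard c·x = 2.9373 hit at Δt = 0.7109 (t = 2.7106), x⁻ = (2.9373) → reset → x⁺ = (2.0973), jump to mode 0
Mode 0: guard c·x = 0.1242 hit at Δt = 2.2076 (t = 4.9182), x⁻ = (-0.1242) → reset → x⁺ = (0.2807), jump to mode 2
Mode 2: flow for 0.5301 to horizon, guard not reached → x = (0.7457)

1 0.8144 0->2
2 1.9997 2->3
3 2.7106 3->0
4 4.9182 0->2
final: 2 0.7457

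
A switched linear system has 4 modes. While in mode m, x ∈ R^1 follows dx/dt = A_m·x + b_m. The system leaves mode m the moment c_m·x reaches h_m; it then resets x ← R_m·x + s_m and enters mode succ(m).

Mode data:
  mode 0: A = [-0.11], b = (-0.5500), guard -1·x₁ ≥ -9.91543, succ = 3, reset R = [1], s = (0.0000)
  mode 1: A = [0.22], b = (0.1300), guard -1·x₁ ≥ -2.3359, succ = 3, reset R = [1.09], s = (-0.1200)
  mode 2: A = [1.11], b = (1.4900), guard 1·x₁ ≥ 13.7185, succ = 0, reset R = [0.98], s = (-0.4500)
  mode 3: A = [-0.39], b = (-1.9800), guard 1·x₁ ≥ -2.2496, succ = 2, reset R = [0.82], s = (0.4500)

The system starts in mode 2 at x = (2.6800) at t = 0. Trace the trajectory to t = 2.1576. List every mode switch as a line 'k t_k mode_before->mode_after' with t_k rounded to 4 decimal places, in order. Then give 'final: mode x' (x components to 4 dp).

Mode 2: guard c·x = 13.7185 hit at Δt = 1.1894 (t = 1.1894), x⁻ = (13.7185) → reset → x⁺ = (12.9941), jump to mode 0
Mode 0: flow for 0.9682 to horizon, guard not reached → x = (11.1762)

1 1.1894 2->0
final: 0 11.1762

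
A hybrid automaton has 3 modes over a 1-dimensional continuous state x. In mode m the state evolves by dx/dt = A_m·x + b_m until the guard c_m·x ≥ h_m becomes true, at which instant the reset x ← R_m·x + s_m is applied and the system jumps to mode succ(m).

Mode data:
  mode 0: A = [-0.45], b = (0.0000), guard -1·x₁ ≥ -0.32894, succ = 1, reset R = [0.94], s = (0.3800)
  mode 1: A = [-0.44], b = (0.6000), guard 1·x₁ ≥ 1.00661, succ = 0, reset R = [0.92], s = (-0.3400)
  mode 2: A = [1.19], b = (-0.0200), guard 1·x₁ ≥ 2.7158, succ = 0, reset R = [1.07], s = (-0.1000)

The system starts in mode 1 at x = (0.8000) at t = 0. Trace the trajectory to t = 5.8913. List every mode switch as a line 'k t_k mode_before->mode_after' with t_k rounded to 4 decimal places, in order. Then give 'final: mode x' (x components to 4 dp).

Mode 1: guard c·x = 1.0066 hit at Δt = 1.0377 (t = 1.0377), x⁻ = (1.0066) → reset → x⁺ = (0.5861), jump to mode 0
Mode 0: guard c·x = -0.3289 hit at Δt = 1.2835 (t = 2.3212), x⁻ = (0.3289) → reset → x⁺ = (0.6892), jump to mode 1
Mode 1: guard c·x = 1.0066 hit at Δt = 1.4456 (t = 3.7668), x⁻ = (1.0066) → reset → x⁺ = (0.5861), jump to mode 0
Mode 0: guard c·x = -0.3289 hit at Δt = 1.2835 (t = 5.0504), x⁻ = (0.3289) → reset → x⁺ = (0.6892), jump to mode 1
Mode 1: flow for 0.8409 to horizon, guard not reached → x = (0.8978)

1 1.0377 1->0
2 2.3212 0->1
3 3.7668 1->0
4 5.0504 0->1
final: 1 0.8978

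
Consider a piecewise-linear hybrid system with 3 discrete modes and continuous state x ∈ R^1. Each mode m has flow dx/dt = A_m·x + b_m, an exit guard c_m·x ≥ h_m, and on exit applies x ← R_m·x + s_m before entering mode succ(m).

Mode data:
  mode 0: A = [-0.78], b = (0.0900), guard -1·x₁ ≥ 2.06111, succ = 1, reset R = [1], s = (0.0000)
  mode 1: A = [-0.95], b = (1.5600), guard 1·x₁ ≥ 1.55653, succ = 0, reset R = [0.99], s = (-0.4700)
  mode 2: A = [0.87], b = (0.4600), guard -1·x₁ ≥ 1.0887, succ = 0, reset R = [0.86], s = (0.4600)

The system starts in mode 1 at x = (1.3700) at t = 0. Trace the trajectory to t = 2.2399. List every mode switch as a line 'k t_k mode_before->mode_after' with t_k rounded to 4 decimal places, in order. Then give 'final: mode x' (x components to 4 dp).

1 1.2177 1->0
final: 0 0.5459

Mode 1: guard c·x = 1.5565 hit at Δt = 1.2177 (t = 1.2177), x⁻ = (1.5565) → reset → x⁺ = (1.0710), jump to mode 0
Mode 0: flow for 1.0222 to horizon, guard not reached → x = (0.5459)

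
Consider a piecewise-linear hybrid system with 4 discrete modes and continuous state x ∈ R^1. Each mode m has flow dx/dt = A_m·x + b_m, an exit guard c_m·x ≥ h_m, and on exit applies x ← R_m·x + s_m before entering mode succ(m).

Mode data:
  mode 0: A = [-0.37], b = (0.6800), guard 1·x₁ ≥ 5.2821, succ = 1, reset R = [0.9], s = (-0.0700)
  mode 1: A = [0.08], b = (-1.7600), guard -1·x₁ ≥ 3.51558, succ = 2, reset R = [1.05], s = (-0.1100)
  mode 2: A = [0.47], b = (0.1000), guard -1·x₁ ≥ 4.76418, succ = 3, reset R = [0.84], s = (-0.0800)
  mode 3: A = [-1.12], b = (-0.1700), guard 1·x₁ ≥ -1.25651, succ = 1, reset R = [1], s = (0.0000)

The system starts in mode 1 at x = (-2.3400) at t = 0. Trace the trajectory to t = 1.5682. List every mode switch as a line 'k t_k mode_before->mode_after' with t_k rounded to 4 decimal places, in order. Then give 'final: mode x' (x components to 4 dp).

Mode 1: guard c·x = 3.5156 hit at Δt = 0.5896 (t = 0.5896), x⁻ = (-3.5156) → reset → x⁺ = (-3.8014), jump to mode 2
Mode 2: guard c·x = 4.7642 hit at Δt = 0.5057 (t = 1.0953), x⁻ = (-4.7642) → reset → x⁺ = (-4.0819), jump to mode 3
Mode 3: flow for 0.4729 to horizon, guard not reached → x = (-2.4659)

1 0.5896 1->2
2 1.0953 2->3
final: 3 -2.4659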